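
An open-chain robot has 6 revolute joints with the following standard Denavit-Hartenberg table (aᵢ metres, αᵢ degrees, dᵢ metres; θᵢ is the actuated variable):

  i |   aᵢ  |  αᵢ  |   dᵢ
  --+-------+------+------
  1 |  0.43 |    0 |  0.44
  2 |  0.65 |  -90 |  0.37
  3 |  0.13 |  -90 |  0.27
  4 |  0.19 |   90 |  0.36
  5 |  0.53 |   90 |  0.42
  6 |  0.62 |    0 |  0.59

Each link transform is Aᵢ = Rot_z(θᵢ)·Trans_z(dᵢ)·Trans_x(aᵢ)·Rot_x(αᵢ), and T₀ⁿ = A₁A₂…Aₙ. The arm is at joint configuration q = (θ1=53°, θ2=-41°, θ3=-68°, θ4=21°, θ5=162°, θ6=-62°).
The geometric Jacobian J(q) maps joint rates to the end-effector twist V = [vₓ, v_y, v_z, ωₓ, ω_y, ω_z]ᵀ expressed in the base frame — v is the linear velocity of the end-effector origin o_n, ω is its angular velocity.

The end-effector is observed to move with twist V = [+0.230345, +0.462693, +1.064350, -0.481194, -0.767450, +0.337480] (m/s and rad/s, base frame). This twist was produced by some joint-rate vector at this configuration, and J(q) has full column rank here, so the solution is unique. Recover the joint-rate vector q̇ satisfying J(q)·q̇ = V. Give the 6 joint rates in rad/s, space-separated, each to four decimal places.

0.3600 0.0030 -0.7000 0.2260 -0.0470 -0.8420

o_n = [1.7894, 0.9728, 0.0944]
J₁: ẑ×o_n = [-0.9728, 1.7894, 0.0000], ω = ẑ
J2: z=[0.0000, 0.0000, 1.0000] o=[0.2588, 0.3434, 0.4400] → [-0.6294, 1.5306, 0.0000, 0.0000, 0.0000, 1.0000]
J3: z=[-0.2079, 0.9781, 0.0000] o=[0.8946, 0.4786, 0.8100] → [-0.6999, -0.1488, -0.9780, -0.2079, 0.9781, 0.0000]
J4: z=[0.9069, 0.1928, -0.3746] o=[0.8861, 0.7528, 0.9305] → [-0.0787, 0.4199, 0.0255, 0.9069, 0.1928, -0.3746]
J5: z=[-0.0628, 0.9411, 0.3323] o=[1.2917, 0.7694, 0.9601] → [-0.8823, 0.1110, -0.4811, -0.0628, 0.9411, 0.3323]
J6: z=[0.9913, 0.0975, -0.0888] o=[1.2039, 1.3363, 0.6020] → [-0.0817, 0.4512, -0.4173, 0.9913, 0.0975, -0.0888]
q̇ = J⁺·V = [0.3600, 0.0030, -0.7000, 0.2260, -0.0470, -0.8420]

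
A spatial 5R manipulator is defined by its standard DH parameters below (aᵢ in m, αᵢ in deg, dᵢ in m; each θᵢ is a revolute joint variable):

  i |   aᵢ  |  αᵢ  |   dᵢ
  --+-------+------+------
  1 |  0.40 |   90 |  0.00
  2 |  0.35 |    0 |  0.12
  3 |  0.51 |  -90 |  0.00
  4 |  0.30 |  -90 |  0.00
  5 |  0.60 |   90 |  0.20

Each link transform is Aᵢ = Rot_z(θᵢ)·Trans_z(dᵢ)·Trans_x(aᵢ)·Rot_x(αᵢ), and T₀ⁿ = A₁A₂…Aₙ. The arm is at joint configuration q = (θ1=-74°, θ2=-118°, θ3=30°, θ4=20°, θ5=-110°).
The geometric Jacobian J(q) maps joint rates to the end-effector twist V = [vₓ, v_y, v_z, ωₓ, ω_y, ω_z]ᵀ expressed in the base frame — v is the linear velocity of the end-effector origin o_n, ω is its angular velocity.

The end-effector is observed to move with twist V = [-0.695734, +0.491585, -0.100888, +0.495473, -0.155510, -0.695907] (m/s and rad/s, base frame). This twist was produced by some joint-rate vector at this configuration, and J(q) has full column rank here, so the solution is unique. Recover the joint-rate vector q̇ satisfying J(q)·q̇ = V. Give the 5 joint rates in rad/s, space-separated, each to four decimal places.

o_n = [0.3219, -0.7583, -0.8197]
J₁: ẑ×o_n = [0.7583, 0.3219, -0.0000], ω = ẑ
J2: z=[-0.9613, -0.2756, 0.0000] o=[0.1103, -0.3845, 0.0000] → [0.2259, -0.7879, 0.4177, -0.9613, -0.2756, 0.0000]
J3: z=[-0.9613, -0.2756, 0.0000] o=[-0.0504, -0.2596, -0.3090] → [0.1408, -0.4909, 0.5820, -0.9613, -0.2756, 0.0000]
J4: z=[0.2755, -0.9607, 0.0349] o=[-0.0455, -0.2767, -0.8187] → [0.0177, 0.0131, 0.2202, 0.2755, -0.9607, 0.0349]
J5: z=[0.9000, 0.2705, 0.3418] o=[0.0559, -0.2579, -1.1005] → [0.2470, -0.1618, -0.5223, 0.9000, 0.2705, 0.3418]
q̇ = J⁺·V = [-0.5560, -0.6100, -0.2350, 0.2810, -0.4380]

-0.5560 -0.6100 -0.2350 0.2810 -0.4380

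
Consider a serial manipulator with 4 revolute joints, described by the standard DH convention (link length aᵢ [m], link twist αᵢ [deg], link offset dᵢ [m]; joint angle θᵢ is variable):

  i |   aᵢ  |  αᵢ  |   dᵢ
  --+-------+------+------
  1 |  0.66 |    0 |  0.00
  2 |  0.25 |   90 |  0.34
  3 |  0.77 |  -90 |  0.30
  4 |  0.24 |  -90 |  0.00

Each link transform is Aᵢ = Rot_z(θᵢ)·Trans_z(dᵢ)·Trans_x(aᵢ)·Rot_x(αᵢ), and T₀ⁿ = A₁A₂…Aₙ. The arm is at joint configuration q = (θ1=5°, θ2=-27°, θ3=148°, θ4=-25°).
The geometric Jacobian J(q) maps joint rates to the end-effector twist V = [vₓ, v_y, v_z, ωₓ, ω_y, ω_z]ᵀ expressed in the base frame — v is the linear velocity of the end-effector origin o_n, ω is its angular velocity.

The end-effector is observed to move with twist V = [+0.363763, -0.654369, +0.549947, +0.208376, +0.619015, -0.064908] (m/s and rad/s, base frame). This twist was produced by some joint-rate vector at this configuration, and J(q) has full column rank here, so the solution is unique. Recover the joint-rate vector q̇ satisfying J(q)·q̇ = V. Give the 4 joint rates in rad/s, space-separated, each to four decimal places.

-0.8300 0.8270 -0.6520 0.0730

o_n = [-0.0376, -0.0946, 0.8633]
J₁: ẑ×o_n = [0.0946, -0.0376, 0.0000], ω = ẑ
J2: z=[0.0000, 0.0000, 1.0000] o=[0.6575, 0.0575, 0.0000] → [0.1521, -0.6951, 0.0000, 0.0000, 0.0000, 1.0000]
J3: z=[-0.3746, -0.9272, 0.0000] o=[0.8893, -0.0361, 0.3400] → [-0.4852, 0.1960, -0.8375, -0.3746, -0.9272, 0.0000]
J4: z=[-0.4913, 0.1985, -0.8480] o=[0.1715, -0.0697, 0.7480] → [0.0017, 0.2339, 0.0537, -0.4913, 0.1985, -0.8480]
q̇ = J⁺·V = [-0.8300, 0.8270, -0.6520, 0.0730]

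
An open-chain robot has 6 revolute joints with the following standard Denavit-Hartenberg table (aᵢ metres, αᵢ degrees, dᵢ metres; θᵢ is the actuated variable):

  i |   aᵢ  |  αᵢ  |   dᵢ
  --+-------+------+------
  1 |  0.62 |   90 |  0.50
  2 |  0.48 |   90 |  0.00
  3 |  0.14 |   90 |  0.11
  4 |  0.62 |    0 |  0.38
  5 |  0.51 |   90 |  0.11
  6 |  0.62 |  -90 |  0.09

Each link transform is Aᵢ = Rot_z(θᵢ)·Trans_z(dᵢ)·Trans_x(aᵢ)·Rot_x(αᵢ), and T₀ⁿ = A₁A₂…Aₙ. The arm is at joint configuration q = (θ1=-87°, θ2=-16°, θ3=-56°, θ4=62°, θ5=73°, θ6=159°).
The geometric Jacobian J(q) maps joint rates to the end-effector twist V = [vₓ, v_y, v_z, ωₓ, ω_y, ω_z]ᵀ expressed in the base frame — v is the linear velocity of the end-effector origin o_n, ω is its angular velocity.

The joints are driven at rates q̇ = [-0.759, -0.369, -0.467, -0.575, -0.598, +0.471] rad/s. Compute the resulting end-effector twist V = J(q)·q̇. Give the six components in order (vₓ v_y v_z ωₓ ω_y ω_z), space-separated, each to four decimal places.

o_n = [0.8800, -0.5753, -0.1997]
J₁: ẑ×o_n = [0.5753, 0.8800, -0.0000], ω = ẑ
J2: z=[-0.9986, -0.0523, 0.0000] o=[0.0324, -0.6192, 0.5000] → [0.0366, -0.6987, 0.0006, -0.9986, -0.0523, 0.0000]
J3: z=[-0.0144, 0.2753, -0.9613] o=[0.0566, -1.0799, 0.3677] → [0.3289, -0.7997, -0.2339, -0.0144, 0.2753, -0.9613]
J4: z=[0.5167, 0.8251, 0.2285] o=[0.1749, -1.1187, 0.2404] → [-0.4873, 0.3885, -0.3011, 0.5167, 0.8251, 0.2285]
J5: z=[0.5167, 0.8251, 0.2285] o=[0.6125, -0.7981, -0.2439] → [-0.0144, 0.0383, -0.1056, 0.5167, 0.8251, 0.2285]
J6: z=[0.5951, -0.1543, -0.7887] o=[0.3554, -0.4302, -0.5098] → [-0.1623, -0.5983, -0.0055, 0.5951, -0.1543, -0.7887]
V = J·q̇ = [-0.3914, -0.5648, 0.3427, 0.0494, -1.1497, -0.9496]

-0.3914 -0.5648 0.3427 0.0494 -1.1497 -0.9496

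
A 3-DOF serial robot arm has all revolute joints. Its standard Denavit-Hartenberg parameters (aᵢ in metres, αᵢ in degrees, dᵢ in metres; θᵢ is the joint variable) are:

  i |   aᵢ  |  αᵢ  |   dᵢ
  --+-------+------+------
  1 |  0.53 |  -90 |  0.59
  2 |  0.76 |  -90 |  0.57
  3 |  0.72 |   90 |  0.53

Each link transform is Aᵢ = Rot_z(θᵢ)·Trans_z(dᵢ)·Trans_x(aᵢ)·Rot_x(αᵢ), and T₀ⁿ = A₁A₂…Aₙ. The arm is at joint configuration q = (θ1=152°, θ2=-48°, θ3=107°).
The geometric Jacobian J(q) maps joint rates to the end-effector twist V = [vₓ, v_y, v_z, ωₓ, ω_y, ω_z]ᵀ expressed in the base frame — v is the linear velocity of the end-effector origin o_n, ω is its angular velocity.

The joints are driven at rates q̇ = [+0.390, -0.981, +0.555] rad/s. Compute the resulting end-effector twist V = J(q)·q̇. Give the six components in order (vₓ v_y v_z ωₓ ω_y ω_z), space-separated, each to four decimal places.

-0.0598 -0.6710 0.4631 0.0964 1.0598 0.0186

o_n = [-1.0847, 0.7110, 0.6437]
J₁: ẑ×o_n = [-0.7110, -1.0847, 0.0000], ω = ẑ
J2: z=[-0.4695, -0.8829, 0.0000] o=[-0.4680, 0.2488, 0.5900] → [-0.0474, 0.0252, -0.7615, -0.4695, -0.8829, 0.0000]
J3: z=[-0.6562, 0.3489, -0.6691] o=[-1.1846, -0.0157, 1.1548] → [0.3080, -0.4022, -0.5117, -0.6562, 0.3489, -0.6691]
V = J·q̇ = [-0.0598, -0.6710, 0.4631, 0.0964, 1.0598, 0.0186]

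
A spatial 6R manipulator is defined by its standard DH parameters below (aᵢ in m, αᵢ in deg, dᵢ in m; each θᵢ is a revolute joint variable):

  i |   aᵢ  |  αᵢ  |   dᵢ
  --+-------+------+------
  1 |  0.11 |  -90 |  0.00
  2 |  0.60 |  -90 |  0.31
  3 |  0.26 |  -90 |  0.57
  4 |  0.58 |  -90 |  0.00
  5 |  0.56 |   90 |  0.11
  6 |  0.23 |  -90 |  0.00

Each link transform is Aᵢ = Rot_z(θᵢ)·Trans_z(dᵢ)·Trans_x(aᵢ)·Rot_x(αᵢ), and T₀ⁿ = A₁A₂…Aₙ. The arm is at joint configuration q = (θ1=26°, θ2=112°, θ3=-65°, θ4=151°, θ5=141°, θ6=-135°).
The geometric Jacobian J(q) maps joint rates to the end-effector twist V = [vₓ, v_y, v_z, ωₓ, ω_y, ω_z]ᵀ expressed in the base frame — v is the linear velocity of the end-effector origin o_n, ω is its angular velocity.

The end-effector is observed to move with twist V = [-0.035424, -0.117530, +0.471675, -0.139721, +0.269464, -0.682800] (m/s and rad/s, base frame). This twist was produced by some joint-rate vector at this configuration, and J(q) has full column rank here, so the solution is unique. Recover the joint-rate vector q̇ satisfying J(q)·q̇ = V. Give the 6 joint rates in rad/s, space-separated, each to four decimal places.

0.0930 0.3650 0.4310 0.8390 -0.7460 0.2040

o_n = [-0.5622, 0.2370, -0.2181]
J₁: ẑ×o_n = [-0.2370, -0.5622, 0.0000], ω = ẑ
J2: z=[-0.4384, 0.8988, 0.0000] o=[0.0989, 0.0482, 0.0000] → [-0.1960, -0.0956, 0.5114, -0.4384, 0.8988, 0.0000]
J3: z=[-0.8333, -0.4065, 0.3746] o=[-0.2390, 0.2283, -0.5563] → [-0.1407, 0.1608, -0.1386, -0.8333, -0.4065, 0.3746]
J4: z=[-0.1199, -0.5287, -0.8403] o=[-0.8543, 0.1904, -0.4447] → [-0.0806, -0.2183, 0.1488, -0.1199, -0.5287, -0.8403]
J5: z=[-0.4673, -0.7168, 0.5176] o=[-0.3463, -0.0733, -0.3512] → [-0.2561, -0.0496, -0.2998, -0.4673, -0.7168, 0.5176]
J6: z=[0.6444, 0.1247, 0.7544] o=[-0.7367, 0.2320, -0.0683] → [-0.0224, 0.2281, -0.0185, 0.6444, 0.1247, 0.7544]
q̇ = J⁺·V = [0.0930, 0.3650, 0.4310, 0.8390, -0.7460, 0.2040]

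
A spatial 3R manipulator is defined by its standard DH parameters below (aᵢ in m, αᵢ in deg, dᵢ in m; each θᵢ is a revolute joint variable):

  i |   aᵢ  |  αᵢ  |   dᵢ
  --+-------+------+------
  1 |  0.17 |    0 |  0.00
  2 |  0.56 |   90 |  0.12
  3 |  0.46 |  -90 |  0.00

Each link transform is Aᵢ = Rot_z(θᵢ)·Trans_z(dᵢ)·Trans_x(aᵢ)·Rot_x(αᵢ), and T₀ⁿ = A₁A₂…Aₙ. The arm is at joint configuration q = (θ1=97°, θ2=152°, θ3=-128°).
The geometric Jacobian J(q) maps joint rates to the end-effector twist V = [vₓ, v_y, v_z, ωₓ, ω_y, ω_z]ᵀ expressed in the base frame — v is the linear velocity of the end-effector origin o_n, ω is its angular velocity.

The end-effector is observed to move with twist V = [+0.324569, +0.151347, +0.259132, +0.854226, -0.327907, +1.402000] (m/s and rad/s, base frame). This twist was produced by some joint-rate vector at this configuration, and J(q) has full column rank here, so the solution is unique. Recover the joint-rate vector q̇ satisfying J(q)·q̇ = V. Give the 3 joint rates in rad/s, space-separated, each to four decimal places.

o_n = [-0.1199, -0.0897, -0.2425]
J₁: ẑ×o_n = [0.0897, -0.1199, 0.0000], ω = ẑ
J2: z=[0.0000, 0.0000, 1.0000] o=[-0.0207, 0.1687, 0.0000] → [0.2584, -0.0992, 0.0000, 0.0000, 0.0000, 1.0000]
J3: z=[-0.9336, 0.3584, 0.0000] o=[-0.2214, -0.3541, 0.1200] → [-0.1299, -0.3384, -0.2832, -0.9336, 0.3584, 0.0000]
q̇ = J⁺·V = [0.9280, 0.4740, -0.9150]

0.9280 0.4740 -0.9150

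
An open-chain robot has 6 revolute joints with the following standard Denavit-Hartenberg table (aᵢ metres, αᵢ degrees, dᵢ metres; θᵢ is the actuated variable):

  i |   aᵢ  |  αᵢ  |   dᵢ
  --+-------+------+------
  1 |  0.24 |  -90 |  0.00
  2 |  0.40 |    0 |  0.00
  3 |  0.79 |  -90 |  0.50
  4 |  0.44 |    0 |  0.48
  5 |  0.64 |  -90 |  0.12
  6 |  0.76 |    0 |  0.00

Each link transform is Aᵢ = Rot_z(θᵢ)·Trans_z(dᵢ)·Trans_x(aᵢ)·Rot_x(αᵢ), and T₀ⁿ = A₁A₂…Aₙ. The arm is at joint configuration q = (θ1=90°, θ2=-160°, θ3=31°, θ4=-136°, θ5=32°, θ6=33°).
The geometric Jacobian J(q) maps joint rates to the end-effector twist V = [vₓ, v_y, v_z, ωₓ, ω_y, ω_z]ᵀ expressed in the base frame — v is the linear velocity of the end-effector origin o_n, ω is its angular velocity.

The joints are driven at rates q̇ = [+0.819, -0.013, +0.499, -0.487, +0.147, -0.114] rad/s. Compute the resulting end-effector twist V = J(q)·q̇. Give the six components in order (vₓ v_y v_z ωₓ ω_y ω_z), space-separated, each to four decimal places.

0.2910 -1.1352 -0.4312 -0.4584 -0.1946 0.5191

o_n = [-2.0451, -0.0948, 0.3817]
J₁: ẑ×o_n = [0.0948, -2.0451, 0.0000], ω = ẑ
J2: z=[-1.0000, 0.0000, 0.0000] o=[0.0000, 0.2400, 0.0000] → [0.0000, 0.3817, 0.3348, -1.0000, 0.0000, 0.0000]
J3: z=[-1.0000, 0.0000, 0.0000] o=[0.0000, -0.1359, 0.1368] → [0.0000, 0.2449, -0.0411, -1.0000, 0.0000, 0.0000]
J4: z=[0.0000, 0.7771, 0.6293] o=[-0.5000, -0.6330, 0.7508] → [-0.6255, -0.9724, 1.2008, 0.0000, 0.7771, 0.6293]
J5: z=[0.0000, 0.7771, 0.6293] o=[-0.8056, -0.0608, 0.8069] → [-0.3090, -0.7800, 0.9632, 0.0000, 0.7771, 0.6293]
J6: z=[-0.2419, -0.6106, 0.7541] o=[-1.4266, 0.1299, 0.7620] → [0.4016, -0.5584, -0.3233, -0.2419, -0.6106, 0.7541]
V = J·q̇ = [0.2910, -1.1352, -0.4312, -0.4584, -0.1946, 0.5191]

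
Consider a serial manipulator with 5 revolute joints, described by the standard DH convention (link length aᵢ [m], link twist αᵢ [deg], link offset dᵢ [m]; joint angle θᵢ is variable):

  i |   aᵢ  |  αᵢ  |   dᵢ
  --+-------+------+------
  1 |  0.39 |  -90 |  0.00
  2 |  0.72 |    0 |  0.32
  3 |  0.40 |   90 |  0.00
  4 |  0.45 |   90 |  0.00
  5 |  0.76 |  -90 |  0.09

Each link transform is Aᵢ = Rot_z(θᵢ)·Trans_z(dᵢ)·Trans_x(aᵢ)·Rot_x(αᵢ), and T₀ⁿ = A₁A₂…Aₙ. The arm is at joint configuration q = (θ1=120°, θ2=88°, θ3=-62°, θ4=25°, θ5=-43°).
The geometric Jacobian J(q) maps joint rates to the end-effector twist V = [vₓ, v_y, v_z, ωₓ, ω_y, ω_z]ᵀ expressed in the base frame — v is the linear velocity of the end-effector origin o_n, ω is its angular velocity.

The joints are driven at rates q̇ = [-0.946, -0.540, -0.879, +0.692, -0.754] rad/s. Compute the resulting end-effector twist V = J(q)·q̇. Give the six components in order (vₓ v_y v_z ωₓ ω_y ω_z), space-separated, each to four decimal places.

o_n = [-1.2751, 0.8815, -1.7771]
J₁: ẑ×o_n = [-0.8815, -1.2751, 0.0000], ω = ẑ
J2: z=[-0.8660, -0.5000, 0.0000] o=[-0.1950, 0.3377, 0.0000] → [0.8885, -1.5390, -1.0109, -0.8660, -0.5000, 0.0000]
J3: z=[-0.8660, -0.5000, 0.0000] o=[-0.4847, 0.1995, -0.7196] → [0.5287, -0.9158, -0.9858, -0.8660, -0.5000, 0.0000]
J4: z=[-0.2192, 0.3796, 0.8988] o=[-0.6645, 0.5109, -0.8949] → [-0.6680, -0.7422, 0.1506, -0.2192, 0.3796, 0.8988]
J5: z=[0.5950, 0.7821, -0.1853] o=[-1.0124, 0.7332, -1.0737] → [-0.5226, 0.4671, 0.2936, 0.5950, 0.7821, -0.1853]
V = J·q̇ = [-0.1789, 1.9765, 1.2952, 0.6286, 0.3825, -0.1843]

-0.1789 1.9765 1.2952 0.6286 0.3825 -0.1843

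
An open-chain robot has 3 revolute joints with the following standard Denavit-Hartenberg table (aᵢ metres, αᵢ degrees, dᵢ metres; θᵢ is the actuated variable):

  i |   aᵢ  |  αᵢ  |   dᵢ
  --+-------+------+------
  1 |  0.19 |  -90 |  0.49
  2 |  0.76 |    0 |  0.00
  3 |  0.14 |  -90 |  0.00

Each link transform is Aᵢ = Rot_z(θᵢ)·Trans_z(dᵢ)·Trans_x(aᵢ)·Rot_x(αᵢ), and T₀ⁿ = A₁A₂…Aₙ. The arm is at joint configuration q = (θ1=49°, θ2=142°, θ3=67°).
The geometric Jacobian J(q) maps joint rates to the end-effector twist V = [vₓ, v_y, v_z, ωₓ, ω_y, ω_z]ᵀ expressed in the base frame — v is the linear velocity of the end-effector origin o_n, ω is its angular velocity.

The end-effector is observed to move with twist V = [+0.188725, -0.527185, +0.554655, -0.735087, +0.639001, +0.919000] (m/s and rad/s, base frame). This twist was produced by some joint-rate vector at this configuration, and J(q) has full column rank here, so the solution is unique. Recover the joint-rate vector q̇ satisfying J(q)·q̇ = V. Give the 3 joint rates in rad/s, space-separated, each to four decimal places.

0.9190 0.7270 0.2470

o_n = [-0.3486, -0.4010, 0.0900]
J₁: ẑ×o_n = [0.4010, -0.3486, 0.0000], ω = ẑ
J2: z=[-0.7547, 0.6561, 0.0000] o=[0.1247, 0.1434, 0.4900] → [-0.2624, -0.3019, 0.7213, -0.7547, 0.6561, 0.0000]
J3: z=[-0.7547, 0.6561, 0.0000] o=[-0.2683, -0.3086, 0.0221] → [0.0445, 0.0512, 0.1224, -0.7547, 0.6561, 0.0000]
q̇ = J⁺·V = [0.9190, 0.7270, 0.2470]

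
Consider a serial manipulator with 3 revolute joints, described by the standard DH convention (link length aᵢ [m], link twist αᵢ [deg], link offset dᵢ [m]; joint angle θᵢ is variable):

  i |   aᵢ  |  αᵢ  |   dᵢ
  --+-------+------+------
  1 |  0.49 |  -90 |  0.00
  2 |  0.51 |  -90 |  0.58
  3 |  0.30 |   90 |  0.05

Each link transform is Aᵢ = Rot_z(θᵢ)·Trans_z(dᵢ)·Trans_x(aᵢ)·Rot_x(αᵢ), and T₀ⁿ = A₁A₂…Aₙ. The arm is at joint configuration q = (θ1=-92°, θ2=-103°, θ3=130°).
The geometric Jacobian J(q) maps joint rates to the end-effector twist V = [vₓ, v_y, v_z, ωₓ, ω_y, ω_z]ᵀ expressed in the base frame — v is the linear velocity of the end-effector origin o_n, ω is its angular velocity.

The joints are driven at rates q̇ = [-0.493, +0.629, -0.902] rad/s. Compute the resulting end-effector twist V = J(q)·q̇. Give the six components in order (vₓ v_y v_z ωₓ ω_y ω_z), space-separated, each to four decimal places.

o_n = [0.3337, -0.4793, 0.3203]
J₁: ẑ×o_n = [0.4793, 0.3337, -0.0000], ω = ẑ
J2: z=[0.9994, -0.0349, 0.0000] o=[-0.0171, -0.4897, 0.0000] → [-0.0112, -0.3201, 0.0226, 0.9994, -0.0349, 0.0000]
J3: z=[-0.0340, -0.9738, 0.2250] o=[0.5665, -0.3953, 0.4969] → [0.1909, -0.0584, -0.2239, -0.0340, -0.9738, 0.2250]
V = J·q̇ = [-0.4155, -0.3132, 0.2162, 0.6593, 0.8564, -0.6959]

-0.4155 -0.3132 0.2162 0.6593 0.8564 -0.6959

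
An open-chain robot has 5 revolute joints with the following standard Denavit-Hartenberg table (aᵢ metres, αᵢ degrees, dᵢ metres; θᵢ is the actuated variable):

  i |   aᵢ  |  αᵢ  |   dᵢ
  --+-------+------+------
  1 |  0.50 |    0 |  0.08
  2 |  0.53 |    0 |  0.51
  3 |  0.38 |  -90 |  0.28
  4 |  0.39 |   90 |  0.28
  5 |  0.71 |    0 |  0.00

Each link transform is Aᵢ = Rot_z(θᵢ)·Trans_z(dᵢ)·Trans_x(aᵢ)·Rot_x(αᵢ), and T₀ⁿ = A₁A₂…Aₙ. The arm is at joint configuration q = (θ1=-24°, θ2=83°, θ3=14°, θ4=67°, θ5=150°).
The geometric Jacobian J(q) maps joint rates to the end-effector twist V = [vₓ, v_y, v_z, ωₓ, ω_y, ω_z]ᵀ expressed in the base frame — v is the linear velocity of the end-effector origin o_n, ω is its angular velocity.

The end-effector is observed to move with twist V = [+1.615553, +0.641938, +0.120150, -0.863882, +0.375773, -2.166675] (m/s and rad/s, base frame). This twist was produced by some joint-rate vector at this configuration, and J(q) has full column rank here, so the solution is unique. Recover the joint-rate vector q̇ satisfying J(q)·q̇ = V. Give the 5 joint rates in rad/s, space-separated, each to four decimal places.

o_n = [0.2079, 0.7160, 1.0770]
J₁: ẑ×o_n = [-0.7160, 0.2079, 0.0000], ω = ẑ
J2: z=[0.0000, 0.0000, 1.0000] o=[0.4568, -0.2034, 0.0800] → [-0.9193, -0.2489, 0.0000, 0.0000, 0.0000, 1.0000]
J3: z=[0.0000, 0.0000, 1.0000] o=[0.7297, 0.2509, 0.5900] → [-0.4650, -0.5218, 0.0000, 0.0000, 0.0000, 1.0000]
J4: z=[-0.9563, 0.2924, 0.0000] o=[0.8408, 0.6143, 0.8700] → [0.0605, 0.1980, 0.0879, -0.9563, 0.2924, 0.0000]
J5: z=[0.2691, 0.8803, 0.3907] o=[0.6176, 0.8419, 0.5110] → [0.5475, -0.3124, 0.3268, 0.2691, 0.8803, 0.3907]
q̇ = J⁺·V = [-0.6580, -0.6640, -0.8900, 0.9360, 0.1160]

-0.6580 -0.6640 -0.8900 0.9360 0.1160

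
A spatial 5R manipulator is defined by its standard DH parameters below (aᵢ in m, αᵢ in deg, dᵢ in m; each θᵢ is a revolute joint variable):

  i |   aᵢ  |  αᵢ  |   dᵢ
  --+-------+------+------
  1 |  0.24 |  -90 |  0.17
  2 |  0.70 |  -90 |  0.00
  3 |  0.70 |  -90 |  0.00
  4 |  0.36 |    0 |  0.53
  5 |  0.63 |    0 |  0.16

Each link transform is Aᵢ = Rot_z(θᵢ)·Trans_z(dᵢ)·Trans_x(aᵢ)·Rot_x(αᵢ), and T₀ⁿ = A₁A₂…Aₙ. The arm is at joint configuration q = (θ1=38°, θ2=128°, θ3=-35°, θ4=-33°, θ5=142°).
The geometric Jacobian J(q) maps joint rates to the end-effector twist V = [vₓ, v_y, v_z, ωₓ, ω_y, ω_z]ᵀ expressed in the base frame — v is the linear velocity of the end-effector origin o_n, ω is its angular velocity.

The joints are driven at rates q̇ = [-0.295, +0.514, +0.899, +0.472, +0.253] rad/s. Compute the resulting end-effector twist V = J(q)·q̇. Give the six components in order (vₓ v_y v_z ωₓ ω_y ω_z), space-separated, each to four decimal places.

o_n = [-0.3444, -0.4064, -1.4538]
J₁: ẑ×o_n = [0.4064, -0.3444, 0.0000], ω = ẑ
J2: z=[-0.6157, 0.7880, 0.0000] o=[0.1891, 0.1478, 0.1700] → [-1.2796, -0.9997, 0.7616, -0.6157, 0.7880, 0.0000]
J3: z=[-0.6210, -0.4851, 0.6157] o=[-0.1505, -0.1176, -0.3816] → [0.6980, -0.7852, 0.0852, -0.6210, -0.4851, 0.6157]
J4: z=[0.2261, -0.8629, -0.4520] o=[-0.6759, -0.0185, -0.8335] → [0.3600, -0.0096, 0.1983, 0.2261, -0.8629, -0.4520]
J5: z=[0.2261, -0.8629, -0.4520] o=[-0.9044, -0.5283, -1.1472] → [0.3197, -0.1838, 0.5108, 0.2261, -0.8629, -0.4520]
V = J·q̇ = [0.1007, -1.1692, 0.6909, -0.7108, -0.6567, -0.0692]

0.1007 -1.1692 0.6909 -0.7108 -0.6567 -0.0692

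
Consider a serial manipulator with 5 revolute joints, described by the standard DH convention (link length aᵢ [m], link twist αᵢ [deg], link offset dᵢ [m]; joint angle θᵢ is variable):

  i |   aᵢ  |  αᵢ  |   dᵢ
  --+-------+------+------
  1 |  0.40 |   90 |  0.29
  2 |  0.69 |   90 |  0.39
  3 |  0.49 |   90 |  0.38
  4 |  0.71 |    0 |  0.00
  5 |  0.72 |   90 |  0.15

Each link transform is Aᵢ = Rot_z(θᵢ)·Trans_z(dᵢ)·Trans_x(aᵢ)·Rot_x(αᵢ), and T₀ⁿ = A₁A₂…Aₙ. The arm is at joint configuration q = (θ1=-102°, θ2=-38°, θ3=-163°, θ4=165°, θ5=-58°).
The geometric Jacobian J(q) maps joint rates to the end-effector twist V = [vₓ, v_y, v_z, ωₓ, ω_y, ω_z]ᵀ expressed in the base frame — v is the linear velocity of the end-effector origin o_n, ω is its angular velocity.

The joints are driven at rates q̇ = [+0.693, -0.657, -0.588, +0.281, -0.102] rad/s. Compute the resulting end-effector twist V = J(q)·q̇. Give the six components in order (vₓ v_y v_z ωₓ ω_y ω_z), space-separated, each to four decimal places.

o_n = [-0.7304, -0.2990, -1.3339]
J₁: ẑ×o_n = [0.2990, -0.7304, 0.0000], ω = ẑ
J2: z=[-0.9781, 0.2079, 0.0000] o=[-0.0832, -0.3913, 0.2900] → [-0.3376, -1.5884, 0.0444, -0.9781, 0.2079, 0.0000]
J3: z=[0.1280, 0.6022, -0.7880] o=[-0.5777, -0.8420, -0.1348] → [-0.2942, 0.2738, 0.1615, 0.1280, 0.6022, -0.7880]
J4: z=[-0.8875, 0.4242, 0.1800] o=[-0.3121, -0.2818, -0.1458] → [-0.5009, -1.1297, 0.1927, -0.8875, 0.4242, 0.1800]
J5: z=[-0.8875, 0.4242, 0.1800] o=[-0.5922, -0.6349, -0.6943] → [-0.3317, -0.5924, -0.2395, -0.8875, 0.4242, 0.1800]
V = J·q̇ = [0.4951, 0.1194, -0.0455, 0.4085, -0.4148, 1.1886]

0.4951 0.1194 -0.0455 0.4085 -0.4148 1.1886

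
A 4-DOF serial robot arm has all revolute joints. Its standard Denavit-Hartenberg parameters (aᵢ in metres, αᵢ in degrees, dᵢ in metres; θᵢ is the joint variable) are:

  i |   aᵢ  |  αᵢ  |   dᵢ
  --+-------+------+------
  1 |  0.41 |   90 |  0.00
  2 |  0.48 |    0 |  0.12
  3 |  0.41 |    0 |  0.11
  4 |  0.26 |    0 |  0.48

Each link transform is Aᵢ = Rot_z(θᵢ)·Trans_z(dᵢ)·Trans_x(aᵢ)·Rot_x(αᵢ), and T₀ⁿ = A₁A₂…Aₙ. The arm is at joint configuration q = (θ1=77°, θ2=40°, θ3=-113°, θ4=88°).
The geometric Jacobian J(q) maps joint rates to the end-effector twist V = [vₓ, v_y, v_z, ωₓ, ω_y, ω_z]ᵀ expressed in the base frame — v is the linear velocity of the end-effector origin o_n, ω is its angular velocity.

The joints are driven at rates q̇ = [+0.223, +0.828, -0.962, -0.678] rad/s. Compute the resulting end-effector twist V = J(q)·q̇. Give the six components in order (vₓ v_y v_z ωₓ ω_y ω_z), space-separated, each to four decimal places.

-0.2710 -0.0350 0.0845 -0.7912 0.1827 0.2230

o_n = [0.9502, 0.9596, -0.0163]
J₁: ẑ×o_n = [-0.9596, 0.9502, 0.0000], ω = ẑ
J2: z=[0.9744, -0.2250, 0.0000] o=[0.0922, 0.3995, 0.0000] → [0.0037, 0.0158, 0.7387, 0.9744, -0.2250, 0.0000]
J3: z=[0.9744, -0.2250, 0.0000] o=[0.2919, 0.7308, 0.3085] → [0.0731, 0.3165, 0.3710, 0.9744, -0.2250, 0.0000]
J4: z=[0.9744, -0.2250, 0.0000] o=[0.4260, 0.8228, -0.0835] → [-0.0151, -0.0656, 0.2511, 0.9744, -0.2250, 0.0000]
V = J·q̇ = [-0.2710, -0.0350, 0.0845, -0.7912, 0.1827, 0.2230]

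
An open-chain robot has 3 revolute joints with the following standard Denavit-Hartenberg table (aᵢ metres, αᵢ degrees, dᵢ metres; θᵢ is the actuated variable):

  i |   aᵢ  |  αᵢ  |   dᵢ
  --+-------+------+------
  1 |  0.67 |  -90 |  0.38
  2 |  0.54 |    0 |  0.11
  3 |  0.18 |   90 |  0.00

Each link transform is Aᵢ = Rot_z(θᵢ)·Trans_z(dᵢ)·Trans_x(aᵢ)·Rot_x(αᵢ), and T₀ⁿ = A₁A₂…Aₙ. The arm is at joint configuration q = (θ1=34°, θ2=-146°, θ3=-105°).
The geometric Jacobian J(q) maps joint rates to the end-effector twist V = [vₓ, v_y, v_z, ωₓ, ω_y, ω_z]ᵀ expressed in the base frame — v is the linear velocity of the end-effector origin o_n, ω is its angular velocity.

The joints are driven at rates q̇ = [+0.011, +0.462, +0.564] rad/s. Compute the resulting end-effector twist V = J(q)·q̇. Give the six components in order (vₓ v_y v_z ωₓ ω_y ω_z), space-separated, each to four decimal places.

o_n = [0.0742, 0.1827, 0.5118]
J₁: ẑ×o_n = [-0.1827, 0.0742, 0.0000], ω = ẑ
J2: z=[-0.5592, 0.8290, 0.0000] o=[0.5555, 0.3747, 0.3800] → [0.1092, 0.0737, 0.5063, -0.5592, 0.8290, 0.0000]
J3: z=[-0.5592, 0.8290, 0.0000] o=[0.1228, 0.2155, 0.6820] → [-0.1411, -0.0952, 0.0586, -0.5592, 0.8290, 0.0000]
V = J·q̇ = [-0.0311, -0.0188, 0.2670, -0.5737, 0.8506, 0.0110]

-0.0311 -0.0188 0.2670 -0.5737 0.8506 0.0110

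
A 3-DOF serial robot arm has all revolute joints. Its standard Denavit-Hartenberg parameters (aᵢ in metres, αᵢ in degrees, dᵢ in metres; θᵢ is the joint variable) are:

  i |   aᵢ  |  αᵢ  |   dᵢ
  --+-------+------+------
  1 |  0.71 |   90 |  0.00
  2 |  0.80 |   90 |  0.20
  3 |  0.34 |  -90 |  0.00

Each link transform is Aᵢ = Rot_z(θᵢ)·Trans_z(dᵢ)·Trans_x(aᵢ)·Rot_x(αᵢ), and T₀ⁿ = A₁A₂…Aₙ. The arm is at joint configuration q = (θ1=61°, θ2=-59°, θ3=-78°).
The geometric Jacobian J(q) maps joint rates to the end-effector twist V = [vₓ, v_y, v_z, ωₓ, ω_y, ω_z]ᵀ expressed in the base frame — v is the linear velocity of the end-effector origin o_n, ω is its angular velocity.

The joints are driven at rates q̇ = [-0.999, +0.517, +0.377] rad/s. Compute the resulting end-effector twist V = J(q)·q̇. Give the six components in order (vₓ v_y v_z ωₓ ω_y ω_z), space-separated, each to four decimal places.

1.3181 -0.0642 0.1244 0.2955 -0.5333 -1.1932

o_n = [0.4457, 1.0775, -0.7463]
J₁: ẑ×o_n = [-1.0775, 0.4457, 0.0000], ω = ẑ
J2: z=[0.8746, -0.4848, 0.0000] o=[0.3442, 0.6210, 0.0000] → [0.3618, 0.6528, 0.4484, 0.8746, -0.4848, 0.0000]
J3: z=[-0.4156, -0.7497, -0.5150] o=[0.7189, 0.8844, -0.6857] → [0.1449, 0.1155, -0.2851, -0.4156, -0.7497, -0.5150]
V = J·q̇ = [1.3181, -0.0642, 0.1244, 0.2955, -0.5333, -1.1932]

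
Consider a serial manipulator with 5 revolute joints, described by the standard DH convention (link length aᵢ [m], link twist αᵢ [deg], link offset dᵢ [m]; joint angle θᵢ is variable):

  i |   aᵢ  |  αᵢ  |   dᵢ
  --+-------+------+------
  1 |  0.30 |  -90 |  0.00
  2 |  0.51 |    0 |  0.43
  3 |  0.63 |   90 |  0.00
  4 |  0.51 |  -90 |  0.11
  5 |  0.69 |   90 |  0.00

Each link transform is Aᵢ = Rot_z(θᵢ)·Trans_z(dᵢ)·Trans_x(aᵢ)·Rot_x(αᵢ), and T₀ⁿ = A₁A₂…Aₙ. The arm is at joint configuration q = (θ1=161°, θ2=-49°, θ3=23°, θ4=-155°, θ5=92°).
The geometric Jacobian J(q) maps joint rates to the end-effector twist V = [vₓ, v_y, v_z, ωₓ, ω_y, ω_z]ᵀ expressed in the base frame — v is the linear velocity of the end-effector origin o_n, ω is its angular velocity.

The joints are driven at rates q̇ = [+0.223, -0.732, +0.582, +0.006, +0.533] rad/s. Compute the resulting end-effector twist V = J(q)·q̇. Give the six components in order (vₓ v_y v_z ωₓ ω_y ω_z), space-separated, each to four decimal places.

-0.1537 -0.3583 0.4667 0.0172 0.6636 0.3271

o_n = [-1.0745, 0.1324, -0.0529]
J₁: ẑ×o_n = [-0.1324, -1.0745, 0.0000], ω = ẑ
J2: z=[-0.3256, -0.9455, 0.0000] o=[-0.2837, 0.0977, 0.0000] → [0.0500, -0.0172, -0.7591, -0.3256, -0.9455, 0.0000]
J3: z=[-0.3256, -0.9455, 0.0000] o=[-0.7400, -0.2000, 0.3849] → [0.4140, -0.1425, -0.4245, -0.3256, -0.9455, 0.0000]
J4: z=[0.4145, -0.1427, 0.8988] o=[-1.2754, -0.0156, 0.6611] → [-0.0311, 0.4765, 0.0900, 0.4145, -0.1427, 0.8988]
J5: z=[-0.0641, 0.9806, 0.1853] o=[-0.7668, 0.0372, 0.5573] → [-0.6160, -0.0961, 0.2956, -0.0641, 0.9806, 0.1853]
V = J·q̇ = [-0.1537, -0.3583, 0.4667, 0.0172, 0.6636, 0.3271]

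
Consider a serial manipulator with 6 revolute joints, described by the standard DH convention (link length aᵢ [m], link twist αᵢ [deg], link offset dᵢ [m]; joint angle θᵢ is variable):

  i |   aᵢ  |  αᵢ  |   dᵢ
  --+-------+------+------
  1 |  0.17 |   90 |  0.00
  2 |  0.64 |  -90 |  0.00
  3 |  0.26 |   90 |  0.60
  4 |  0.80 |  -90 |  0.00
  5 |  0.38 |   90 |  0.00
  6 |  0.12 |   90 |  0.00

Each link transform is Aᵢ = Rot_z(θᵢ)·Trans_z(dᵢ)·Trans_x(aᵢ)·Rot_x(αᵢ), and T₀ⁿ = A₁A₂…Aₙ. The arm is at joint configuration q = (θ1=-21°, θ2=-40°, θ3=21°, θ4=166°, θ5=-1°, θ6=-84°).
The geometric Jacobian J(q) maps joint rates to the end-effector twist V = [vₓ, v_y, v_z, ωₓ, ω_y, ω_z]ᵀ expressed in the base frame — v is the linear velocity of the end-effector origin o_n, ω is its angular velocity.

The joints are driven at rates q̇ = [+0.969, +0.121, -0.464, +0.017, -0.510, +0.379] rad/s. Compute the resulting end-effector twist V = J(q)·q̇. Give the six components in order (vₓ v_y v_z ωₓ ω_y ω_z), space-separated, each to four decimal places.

0.3931 0.7440 0.1296 0.0465 -0.4936 0.8223

o_n = [0.5274, -0.5426, 0.8774]
J₁: ẑ×o_n = [0.5426, 0.5274, -0.0000], ω = ẑ
J2: z=[-0.3584, -0.9336, 0.0000] o=[0.1587, -0.0609, 0.0000] → [-0.8191, 0.3144, 0.5168, -0.3584, -0.9336, 0.0000]
J3: z=[0.6001, -0.2304, 0.7660] o=[0.6164, -0.2366, -0.4114] → [-0.0625, -0.8416, -0.2041, 0.6001, -0.2304, 0.7660]
J4: z=[-0.0783, -0.9700, -0.2304] o=[1.1835, -0.3545, -0.1078] → [-0.9989, 0.2282, -0.6216, -0.0783, -0.9700, -0.2304]
J5: z=[-0.7749, 0.2046, -0.5981] o=[0.6816, -0.4598, 0.5063] → [0.0264, 0.3798, 0.0957, -0.7749, 0.2046, -0.5981]
J6: z=[-0.0673, -0.9675, -0.2437] o=[0.4428, -0.5163, 0.7964] → [-0.0847, -0.0152, 0.0836, -0.0673, -0.9675, -0.2437]
V = J·q̇ = [0.3931, 0.7440, 0.1296, 0.0465, -0.4936, 0.8223]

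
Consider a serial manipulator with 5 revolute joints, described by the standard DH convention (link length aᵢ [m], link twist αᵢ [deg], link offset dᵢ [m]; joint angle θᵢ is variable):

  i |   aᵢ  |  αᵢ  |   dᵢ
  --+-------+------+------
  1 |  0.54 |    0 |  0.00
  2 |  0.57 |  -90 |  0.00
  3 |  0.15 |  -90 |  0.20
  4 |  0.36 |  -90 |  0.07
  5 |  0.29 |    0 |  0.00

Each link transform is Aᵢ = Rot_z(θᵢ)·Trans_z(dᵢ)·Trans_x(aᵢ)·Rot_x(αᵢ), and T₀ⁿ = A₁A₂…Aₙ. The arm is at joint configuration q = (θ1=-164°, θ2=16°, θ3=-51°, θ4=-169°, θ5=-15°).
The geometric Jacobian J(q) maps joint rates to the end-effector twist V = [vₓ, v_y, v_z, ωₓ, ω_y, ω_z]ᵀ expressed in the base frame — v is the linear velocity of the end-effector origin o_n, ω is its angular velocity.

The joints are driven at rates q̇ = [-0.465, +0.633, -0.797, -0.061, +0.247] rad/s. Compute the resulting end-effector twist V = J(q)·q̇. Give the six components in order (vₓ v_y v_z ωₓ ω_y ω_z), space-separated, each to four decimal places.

-0.2615 0.0867 -0.1265 -0.2788 0.4797 0.2430

o_n = [-0.6721, -0.6243, -0.4630]
J₁: ẑ×o_n = [0.6243, -0.6721, 0.0000], ω = ẑ
J2: z=[0.0000, 0.0000, 1.0000] o=[-0.5191, -0.1488, 0.0000] → [0.4755, -0.1530, 0.0000, 0.0000, 0.0000, 1.0000]
J3: z=[0.5299, -0.8480, 0.0000] o=[-1.0025, -0.4509, 0.0000] → [0.3927, 0.2454, 0.1883, 0.5299, -0.8480, 0.0000]
J4: z=[-0.6591, -0.4118, -0.6293] o=[-0.9765, -0.6705, 0.1166] → [0.2678, -0.5736, 0.0949, -0.6591, -0.4118, -0.6293]
J5: z=[0.4183, -0.8961, 0.1483] o=[-0.7977, -0.6398, -0.2021] → [0.2315, 0.1278, 0.1190, 0.4183, -0.8961, 0.1483]
V = J·q̇ = [-0.2615, 0.0867, -0.1265, -0.2788, 0.4797, 0.2430]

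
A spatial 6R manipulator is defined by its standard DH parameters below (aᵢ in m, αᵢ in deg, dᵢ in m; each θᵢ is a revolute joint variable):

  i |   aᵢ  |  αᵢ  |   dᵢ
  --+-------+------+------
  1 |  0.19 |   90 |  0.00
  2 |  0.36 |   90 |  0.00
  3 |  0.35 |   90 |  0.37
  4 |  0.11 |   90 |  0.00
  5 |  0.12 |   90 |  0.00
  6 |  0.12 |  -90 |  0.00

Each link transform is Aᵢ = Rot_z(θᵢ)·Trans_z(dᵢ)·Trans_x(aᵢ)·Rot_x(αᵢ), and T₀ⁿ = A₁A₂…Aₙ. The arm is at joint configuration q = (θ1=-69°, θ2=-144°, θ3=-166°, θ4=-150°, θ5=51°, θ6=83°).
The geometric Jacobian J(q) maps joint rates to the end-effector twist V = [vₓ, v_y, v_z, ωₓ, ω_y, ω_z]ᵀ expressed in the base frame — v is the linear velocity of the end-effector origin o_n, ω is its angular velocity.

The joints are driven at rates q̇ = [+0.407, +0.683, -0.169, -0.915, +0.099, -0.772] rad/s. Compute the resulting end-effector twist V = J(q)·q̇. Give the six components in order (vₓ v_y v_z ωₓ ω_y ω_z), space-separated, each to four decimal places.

o_n = [-0.1411, 0.1665, 0.1768]
J₁: ẑ×o_n = [-0.1665, -0.1411, 0.0000], ω = ẑ
J2: z=[-0.9336, -0.3584, 0.0000] o=[0.0681, -0.1774, 0.0000] → [-0.0633, 0.1650, -0.3960, -0.9336, -0.3584, 0.0000]
J3: z=[-0.2106, 0.5487, 0.8090] o=[-0.0363, 0.0945, -0.2116] → [0.1549, -0.0030, 0.0423, -0.2106, 0.5487, 0.8090]
J4: z=[-0.8357, -0.5304, 0.1422] o=[0.0633, 0.0714, 0.2873] → [0.0451, -0.1215, -0.1879, -0.8357, -0.5304, 0.1422]
J5: z=[-0.4360, 0.7983, 0.4155] o=[0.0266, 0.1028, 0.1885] → [-0.0359, -0.0748, 0.1060, -0.4360, 0.7983, 0.4155]
J6: z=[0.2664, 0.5555, -0.7877] o=[-0.0766, 0.0748, 0.1339] → [0.0960, 0.0394, 0.0603, 0.2664, 0.5555, -0.7877]
V = J·q̇ = [-0.2562, 0.1291, -0.1417, -0.0862, -0.2019, 0.7894]

-0.2562 0.1291 -0.1417 -0.0862 -0.2019 0.7894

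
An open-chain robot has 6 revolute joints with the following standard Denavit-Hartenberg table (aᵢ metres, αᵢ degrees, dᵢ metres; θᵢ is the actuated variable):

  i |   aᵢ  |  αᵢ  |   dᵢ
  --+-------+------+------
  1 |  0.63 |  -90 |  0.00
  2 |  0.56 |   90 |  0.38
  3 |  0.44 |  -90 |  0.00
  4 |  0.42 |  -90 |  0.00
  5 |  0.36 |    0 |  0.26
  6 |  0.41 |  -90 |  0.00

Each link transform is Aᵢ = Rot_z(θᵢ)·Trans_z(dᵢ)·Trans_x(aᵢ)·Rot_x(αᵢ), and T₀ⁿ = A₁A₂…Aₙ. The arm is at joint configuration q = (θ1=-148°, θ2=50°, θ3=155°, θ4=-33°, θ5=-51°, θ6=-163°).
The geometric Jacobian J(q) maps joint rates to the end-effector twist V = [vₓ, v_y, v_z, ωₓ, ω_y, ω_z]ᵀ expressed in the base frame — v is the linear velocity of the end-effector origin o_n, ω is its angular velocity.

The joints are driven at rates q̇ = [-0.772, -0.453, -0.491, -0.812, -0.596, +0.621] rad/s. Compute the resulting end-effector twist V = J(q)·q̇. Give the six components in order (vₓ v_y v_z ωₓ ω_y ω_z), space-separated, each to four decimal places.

-0.7204 -0.2895 -0.0758 0.3052 -0.1497 -1.3545

o_n = [-0.0154, -0.8217, 0.1369]
J₁: ẑ×o_n = [0.8217, -0.0154, 0.0000], ω = ẑ
J2: z=[0.5299, -0.8480, 0.0000] o=[-0.5343, -0.3338, 0.0000] → [-0.1161, -0.0725, 0.1815, 0.5299, -0.8480, 0.0000]
J3: z=[-0.6496, -0.4059, 0.6428] o=[-0.6382, -0.8469, -0.4290] → [-0.2459, 0.7679, 0.2365, -0.6496, -0.4059, 0.6428]
J4: z=[-0.2499, 0.9125, 0.3237] o=[-0.3222, -0.8687, -0.1235] → [0.2224, 0.1644, -0.2918, -0.2499, 0.9125, 0.3237]
J5: z=[0.9359, 0.3134, -0.1610] o=[-0.2179, -0.9791, 0.2681] → [-0.0158, 0.0902, 0.0838, 0.9359, 0.3134, -0.1610]
J6: z=[0.9359, 0.3134, -0.1610] o=[0.0117, -0.7018, 0.5280] → [-0.1419, 0.3704, -0.1037, 0.9359, 0.3134, -0.1610]
V = J·q̇ = [-0.7204, -0.2895, -0.0758, 0.3052, -0.1497, -1.3545]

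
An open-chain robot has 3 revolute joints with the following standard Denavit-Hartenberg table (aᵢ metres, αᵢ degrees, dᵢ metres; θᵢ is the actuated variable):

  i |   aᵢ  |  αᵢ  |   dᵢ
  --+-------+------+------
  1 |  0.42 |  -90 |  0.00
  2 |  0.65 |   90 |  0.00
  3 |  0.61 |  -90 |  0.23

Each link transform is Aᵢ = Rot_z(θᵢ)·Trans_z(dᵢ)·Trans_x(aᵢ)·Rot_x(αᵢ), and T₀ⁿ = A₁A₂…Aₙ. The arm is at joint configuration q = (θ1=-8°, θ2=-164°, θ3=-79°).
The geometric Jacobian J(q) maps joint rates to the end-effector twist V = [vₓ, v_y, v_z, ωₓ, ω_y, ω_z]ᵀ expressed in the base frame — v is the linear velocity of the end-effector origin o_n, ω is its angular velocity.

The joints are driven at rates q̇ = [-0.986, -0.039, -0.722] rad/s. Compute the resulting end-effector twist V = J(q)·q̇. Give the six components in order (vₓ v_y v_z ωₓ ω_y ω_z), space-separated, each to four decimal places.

-0.1323 0.3122 -0.1504 0.1916 -0.0663 -0.2920

o_n = [-0.4597, -0.5401, -0.0098]
J₁: ẑ×o_n = [0.5401, -0.4597, 0.0000], ω = ẑ
J2: z=[0.1392, 0.9903, 0.0000] o=[0.4159, -0.0585, 0.0000] → [-0.0097, 0.0014, 0.8001, 0.1392, 0.9903, 0.0000]
J3: z=[-0.2730, 0.0384, -0.9613] o=[-0.2028, 0.0285, 0.1792] → [-0.5538, 0.1954, 0.1650, -0.2730, 0.0384, -0.9613]
V = J·q̇ = [-0.1323, 0.3122, -0.1504, 0.1916, -0.0663, -0.2920]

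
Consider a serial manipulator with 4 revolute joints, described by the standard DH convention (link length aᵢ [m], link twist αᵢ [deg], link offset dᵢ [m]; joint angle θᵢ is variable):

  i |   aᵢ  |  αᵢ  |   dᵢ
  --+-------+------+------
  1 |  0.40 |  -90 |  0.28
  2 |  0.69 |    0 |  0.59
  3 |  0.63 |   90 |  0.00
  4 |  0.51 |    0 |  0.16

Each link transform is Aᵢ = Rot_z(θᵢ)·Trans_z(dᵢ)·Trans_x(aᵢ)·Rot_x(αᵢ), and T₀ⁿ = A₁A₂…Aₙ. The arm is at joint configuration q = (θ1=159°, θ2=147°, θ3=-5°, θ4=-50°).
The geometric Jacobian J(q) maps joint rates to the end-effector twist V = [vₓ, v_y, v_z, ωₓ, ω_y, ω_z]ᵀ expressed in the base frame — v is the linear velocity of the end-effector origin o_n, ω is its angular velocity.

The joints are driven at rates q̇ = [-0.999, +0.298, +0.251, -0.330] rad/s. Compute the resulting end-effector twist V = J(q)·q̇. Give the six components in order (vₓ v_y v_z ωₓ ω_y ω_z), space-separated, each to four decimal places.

-0.0695 -0.7509 0.6121 -0.0071 -0.5853 -0.7390

o_n = [0.7081, -0.4853, -0.8116]
J₁: ẑ×o_n = [0.4853, 0.7081, -0.0000], ω = ẑ
J2: z=[-0.3584, -0.9336, 0.0000] o=[-0.3734, 0.1433, 0.2800] → [1.0191, -0.3912, 1.2350, -0.3584, -0.9336, 0.0000]
J3: z=[-0.3584, -0.9336, 0.0000] o=[-0.0446, -0.6148, -0.0958] → [0.6682, -0.2565, 0.6563, -0.3584, -0.9336, 0.0000]
J4: z=[-0.5748, 0.2206, -0.7880] o=[0.4189, -0.7928, -0.4837] → [0.1699, -0.4164, -0.2405, -0.5748, 0.2206, -0.7880]
V = J·q̇ = [-0.0695, -0.7509, 0.6121, -0.0071, -0.5853, -0.7390]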